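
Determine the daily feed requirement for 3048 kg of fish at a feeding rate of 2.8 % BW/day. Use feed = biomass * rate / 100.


Feeding rate fraction = 2.8% / 100 = 0.028
Daily feed = 3048 kg * 0.028 = 85.344 kg/day

85.344 kg/day


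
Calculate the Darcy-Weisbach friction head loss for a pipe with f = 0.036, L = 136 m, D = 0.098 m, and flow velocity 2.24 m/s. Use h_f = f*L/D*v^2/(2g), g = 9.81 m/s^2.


v^2 = 2.24^2 = 5.0176 m^2/s^2
L/D = 136/0.098 = 1387.7551
h_f = f*(L/D)*v^2/(2g) = 0.036 * 1387.7551 * 5.0176 / 19.62 = 12.7765 m

12.7765 m


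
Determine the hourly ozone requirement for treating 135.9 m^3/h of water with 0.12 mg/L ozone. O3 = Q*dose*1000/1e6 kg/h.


O3 demand (mg/h) = Q * dose * 1000 = 135.9 * 0.12 * 1000 = 16308 mg/h
Convert mg to kg: 16308 / 1e6 = 0.016308 kg/h

0.016308 kg/h


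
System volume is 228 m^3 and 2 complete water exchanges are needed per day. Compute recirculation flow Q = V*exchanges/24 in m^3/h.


Daily recirculation volume = 228 m^3 * 2 = 456 m^3/day
Flow rate Q = daily volume / 24 h = 456 / 24 = 19 m^3/h

19 m^3/h


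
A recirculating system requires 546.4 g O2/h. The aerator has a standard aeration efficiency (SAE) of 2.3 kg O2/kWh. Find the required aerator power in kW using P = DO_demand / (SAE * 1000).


SAE in g O2/kWh = 2.3 * 1000 = 2300 g/kWh
P = DO_demand / SAE_g = 546.4 / 2300 = 0.237565 kW

0.237565 kW


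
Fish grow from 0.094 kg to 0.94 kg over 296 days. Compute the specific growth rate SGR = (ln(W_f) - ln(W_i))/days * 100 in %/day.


ln(W_f) = ln(0.94) = -0.061875404
ln(W_i) = ln(0.094) = -2.3644605
ln(W_f) - ln(W_i) = -0.061875404 - -2.3644605 = 2.3025851
SGR = 2.3025851 / 296 * 100 = 0.7779 %/day

0.7779 %/day


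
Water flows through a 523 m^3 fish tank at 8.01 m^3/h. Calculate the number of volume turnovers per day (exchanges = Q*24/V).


Daily flow volume = 8.01 m^3/h * 24 h = 192.24 m^3/day
Exchanges = daily flow / tank volume = 192.24 / 523 = 0.367572 exchanges/day

0.367572 exchanges/day


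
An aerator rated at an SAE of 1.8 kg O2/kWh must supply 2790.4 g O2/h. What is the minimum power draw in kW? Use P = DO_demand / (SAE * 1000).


SAE in g O2/kWh = 1.8 * 1000 = 1800 g/kWh
P = DO_demand / SAE_g = 2790.4 / 1800 = 1.55022 kW

1.55022 kW


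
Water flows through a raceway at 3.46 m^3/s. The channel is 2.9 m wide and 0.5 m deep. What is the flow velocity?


Cross-sectional area = W * d = 2.9 * 0.5 = 1.45 m^2
Velocity = Q / A = 3.46 / 1.45 = 2.38621 m/s

2.38621 m/s


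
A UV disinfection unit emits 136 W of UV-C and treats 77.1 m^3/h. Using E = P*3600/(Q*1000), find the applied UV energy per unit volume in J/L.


Energy delivered per hour = 136 W * 3600 s = 489600 J/h
Volume treated per hour = 77.1 m^3/h * 1000 = 77100 L/h
dose = 489600 / 77100 = 6.35019 J/L

6.35019 J/L


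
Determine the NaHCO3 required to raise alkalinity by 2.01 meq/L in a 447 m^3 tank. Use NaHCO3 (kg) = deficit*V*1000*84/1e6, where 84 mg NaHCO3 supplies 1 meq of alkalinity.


Tank volume in L = 447 m^3 * 1000 = 447000 L
Total meq required = 2.01 meq/L * 447000 L = 898470 meq
NaHCO3 mass = 898470 meq * 84 mg/meq / 1e6 = 75.4715 kg

75.4715 kg


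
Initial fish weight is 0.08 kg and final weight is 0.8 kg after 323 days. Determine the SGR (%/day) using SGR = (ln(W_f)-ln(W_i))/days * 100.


ln(W_f) = ln(0.8) = -0.22314355
ln(W_i) = ln(0.08) = -2.5257286
ln(W_f) - ln(W_i) = -0.22314355 - -2.5257286 = 2.302585
SGR = 2.302585 / 323 * 100 = 0.712875 %/day

0.712875 %/day


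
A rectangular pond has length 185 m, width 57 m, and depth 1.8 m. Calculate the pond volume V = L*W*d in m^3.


Base area = L * W = 185 * 57 = 10545 m^2
Volume = area * depth = 10545 * 1.8 = 18981 m^3

18981 m^3


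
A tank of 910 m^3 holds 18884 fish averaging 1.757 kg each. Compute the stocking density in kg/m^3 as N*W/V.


Total biomass = 18884 fish * 1.757 kg = 33179.188 kg
Density = total biomass / volume = 33179.188 / 910 = 36.4606 kg/m^3

36.4606 kg/m^3


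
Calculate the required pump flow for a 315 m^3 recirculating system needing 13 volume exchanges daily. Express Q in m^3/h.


Daily recirculation volume = 315 m^3 * 13 = 4095 m^3/day
Flow rate Q = daily volume / 24 h = 4095 / 24 = 170.625 m^3/h

170.625 m^3/h


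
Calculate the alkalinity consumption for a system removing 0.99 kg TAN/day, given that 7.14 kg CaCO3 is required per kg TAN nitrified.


Alkalinity factor: 7.14 kg CaCO3 consumed per kg TAN nitrified
alk = 0.99 kg TAN * 7.14 = 7.0686 kg CaCO3/day

7.0686 kg CaCO3/day


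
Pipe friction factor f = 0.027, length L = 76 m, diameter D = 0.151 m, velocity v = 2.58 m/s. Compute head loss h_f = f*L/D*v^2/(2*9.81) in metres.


v^2 = 2.58^2 = 6.6564 m^2/s^2
L/D = 76/0.151 = 503.31126
h_f = f*(L/D)*v^2/(2g) = 0.027 * 503.31126 * 6.6564 / 19.62 = 4.61042 m

4.61042 m


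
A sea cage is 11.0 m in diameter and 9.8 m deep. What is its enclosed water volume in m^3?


r = d/2 = 11.0/2 = 5.5 m
Base area = pi*r^2 = pi*5.5^2 = 95.033178 m^2
Volume = 95.033178 * 9.8 = 931.325 m^3

931.325 m^3


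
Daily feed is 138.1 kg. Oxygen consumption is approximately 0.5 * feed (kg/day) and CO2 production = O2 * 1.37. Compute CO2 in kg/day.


O2 = 138.1 * 0.5 = 69.05
CO2 = 69.05 * 1.37 = 94.5985

94.5985 kg/day


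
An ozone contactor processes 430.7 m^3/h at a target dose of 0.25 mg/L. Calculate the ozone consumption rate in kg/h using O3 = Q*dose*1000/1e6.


O3 demand (mg/h) = Q * dose * 1000 = 430.7 * 0.25 * 1000 = 107675 mg/h
Convert mg to kg: 107675 / 1e6 = 0.107675 kg/h

0.107675 kg/h


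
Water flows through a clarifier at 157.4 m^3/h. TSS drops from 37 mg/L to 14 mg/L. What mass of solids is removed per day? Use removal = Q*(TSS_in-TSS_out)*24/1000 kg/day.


Concentration drop: TSS_in - TSS_out = 37 - 14 = 23 mg/L
Hourly solids removed = Q * dTSS = 157.4 m^3/h * 23 mg/L = 3620.2 g/h  (m^3/h * mg/L = g/h)
Daily solids removed = 3620.2 * 24 = 86884.8 g/day
Convert g to kg: 86884.8 / 1000 = 86.8848 kg/day

86.8848 kg/day


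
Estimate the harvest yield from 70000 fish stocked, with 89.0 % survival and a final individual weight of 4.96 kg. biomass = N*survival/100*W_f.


Survivors = 70000 * 89.0/100 = 62300 fish
Harvest biomass = survivors * W_f = 62300 * 4.96 = 309008 kg

309008 kg


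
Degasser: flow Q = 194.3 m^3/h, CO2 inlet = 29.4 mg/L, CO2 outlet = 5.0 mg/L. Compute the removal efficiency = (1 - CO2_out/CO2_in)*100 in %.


CO2_out / CO2_in = 5.0 / 29.4 = 0.17006803
Fraction remaining = 0.17006803
efficiency = (1 - 0.17006803) * 100 = 82.9932 %

82.9932 %


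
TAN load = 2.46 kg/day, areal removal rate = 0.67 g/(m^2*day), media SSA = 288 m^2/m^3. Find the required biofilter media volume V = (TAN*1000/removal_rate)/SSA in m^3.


A = 2.46*1000 / 0.67 = 3671.6418 m^2
V = 3671.6418 / 288 = 12.7488

12.7488 m^3


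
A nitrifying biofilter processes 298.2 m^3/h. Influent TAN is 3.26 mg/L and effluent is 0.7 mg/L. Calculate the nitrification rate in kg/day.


Concentration drop: TAN_in - TAN_out = 3.26 - 0.7 = 2.56 mg/L
Hourly TAN removed = Q * dTAN = 298.2 m^3/h * 2.56 mg/L = 763.392 g/h  (m^3/h * mg/L = g/h)
Daily TAN removed = 763.392 * 24 = 18321.408 g/day
Convert to kg/day: 18321.408 / 1000 = 18.321408 kg/day

18.321408 kg/day


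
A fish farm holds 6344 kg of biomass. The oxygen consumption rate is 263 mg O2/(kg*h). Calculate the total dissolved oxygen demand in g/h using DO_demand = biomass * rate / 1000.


Total O2 consumption (mg/h) = 6344 kg * 263 mg/(kg*h) = 1668472 mg/h
Convert to g/h: 1668472 / 1000 = 1668.472 g/h

1668.472 g/h


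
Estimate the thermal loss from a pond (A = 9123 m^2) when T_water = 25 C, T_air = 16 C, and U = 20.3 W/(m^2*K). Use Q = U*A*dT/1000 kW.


Temperature difference dT = 25 - 16 = 9 K
Heat loss (W) = U * A * dT = 20.3 * 9123 * 9 = 1666772.1 W
Convert to kW: 1666772.1 / 1000 = 1666.7721 kW

1666.7721 kW


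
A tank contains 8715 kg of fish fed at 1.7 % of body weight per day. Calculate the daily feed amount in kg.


Feeding rate fraction = 1.7% / 100 = 0.017
Daily feed = 8715 kg * 0.017 = 148.155 kg/day

148.155 kg/day


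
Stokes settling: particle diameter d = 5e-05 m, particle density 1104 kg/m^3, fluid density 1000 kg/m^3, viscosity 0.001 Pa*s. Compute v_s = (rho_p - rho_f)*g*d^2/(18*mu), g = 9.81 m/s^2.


Density difference: rho_p - rho_f = 1104 - 1000 = 104 kg/m^3
d^2 = (5e-05)^2 = 2.5e-09 m^2
Numerator = (rho_p - rho_f) * g * d^2 = 104 * 9.81 * 2.5e-09 = 2.5506e-06
Denominator = 18 * mu = 18 * 0.001 = 0.018
v_s = 2.5506e-06 / 0.018 = 1.417e-04 m/s
Check: Re = rho_f * v_s * d / mu = 1000 * 1.417e-04 * 5e-05 / 0.001 = 0.00708 < 1, so Stokes' law applies.

1.417e-04 m/s


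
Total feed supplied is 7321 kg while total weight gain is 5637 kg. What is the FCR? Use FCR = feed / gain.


FCR = feed consumed / weight gained
FCR = 7321 kg / 5637 kg = 1.29874

1.29874


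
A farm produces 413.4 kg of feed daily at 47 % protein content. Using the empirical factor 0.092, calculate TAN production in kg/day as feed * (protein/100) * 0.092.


Protein in feed = 413.4 * 47/100 = 194.298 kg/day
TAN = protein * 0.092 = 194.298 * 0.092 = 17.875416 kg/day

17.875416 kg/day


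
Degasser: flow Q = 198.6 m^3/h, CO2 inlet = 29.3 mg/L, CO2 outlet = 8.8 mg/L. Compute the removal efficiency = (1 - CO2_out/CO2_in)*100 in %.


CO2_out / CO2_in = 8.8 / 29.3 = 0.3003413
Fraction remaining = 0.3003413
efficiency = (1 - 0.3003413) * 100 = 69.9659 %

69.9659 %


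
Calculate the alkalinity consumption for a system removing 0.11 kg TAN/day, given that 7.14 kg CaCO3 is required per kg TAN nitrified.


Alkalinity factor: 7.14 kg CaCO3 consumed per kg TAN nitrified
alk = 0.11 kg TAN * 7.14 = 0.7854 kg CaCO3/day

0.7854 kg CaCO3/day


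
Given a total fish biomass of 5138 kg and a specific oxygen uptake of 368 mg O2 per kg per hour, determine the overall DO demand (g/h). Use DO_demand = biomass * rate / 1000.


Total O2 consumption (mg/h) = 5138 kg * 368 mg/(kg*h) = 1890784 mg/h
Convert to g/h: 1890784 / 1000 = 1890.784 g/h

1890.784 g/h


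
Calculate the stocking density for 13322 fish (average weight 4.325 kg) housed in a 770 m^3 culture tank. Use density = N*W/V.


Total biomass = 13322 fish * 4.325 kg = 57617.65 kg
Density = total biomass / volume = 57617.65 / 770 = 74.8281 kg/m^3

74.8281 kg/m^3


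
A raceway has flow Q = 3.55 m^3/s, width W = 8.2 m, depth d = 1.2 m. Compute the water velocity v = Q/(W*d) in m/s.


Cross-sectional area = W * d = 8.2 * 1.2 = 9.84 m^2
Velocity = Q / A = 3.55 / 9.84 = 0.360772 m/s

0.360772 m/s


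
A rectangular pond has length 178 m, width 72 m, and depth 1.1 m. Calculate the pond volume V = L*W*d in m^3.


Base area = L * W = 178 * 72 = 12816 m^2
Volume = area * depth = 12816 * 1.1 = 14097.6 m^3

14097.6 m^3


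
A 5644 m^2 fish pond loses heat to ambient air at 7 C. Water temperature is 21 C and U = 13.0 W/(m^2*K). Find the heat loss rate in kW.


Temperature difference dT = 21 - 7 = 14 K
Heat loss (W) = U * A * dT = 13.0 * 5644 * 14 = 1027208 W
Convert to kW: 1027208 / 1000 = 1027.208 kW

1027.208 kW


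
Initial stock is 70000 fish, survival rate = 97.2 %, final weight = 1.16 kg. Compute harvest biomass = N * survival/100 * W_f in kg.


Survivors = 70000 * 97.2/100 = 68040 fish
Harvest biomass = survivors * W_f = 68040 * 1.16 = 78926.4 kg

78926.4 kg


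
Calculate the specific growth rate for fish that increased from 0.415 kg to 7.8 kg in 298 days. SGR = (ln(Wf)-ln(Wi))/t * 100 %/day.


ln(W_f) = ln(7.8) = 2.0541237
ln(W_i) = ln(0.415) = -0.87947676
ln(W_f) - ln(W_i) = 2.0541237 - -0.87947676 = 2.9336005
SGR = 2.9336005 / 298 * 100 = 0.98443 %/day

0.98443 %/day


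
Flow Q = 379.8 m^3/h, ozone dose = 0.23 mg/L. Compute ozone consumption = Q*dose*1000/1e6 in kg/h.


O3 demand (mg/h) = Q * dose * 1000 = 379.8 * 0.23 * 1000 = 87354 mg/h
Convert mg to kg: 87354 / 1e6 = 0.087354 kg/h

0.087354 kg/h


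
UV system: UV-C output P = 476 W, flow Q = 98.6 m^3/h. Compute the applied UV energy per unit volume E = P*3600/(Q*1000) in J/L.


Energy delivered per hour = 476 W * 3600 s = 1713600 J/h
Volume treated per hour = 98.6 m^3/h * 1000 = 98600 L/h
dose = 1713600 / 98600 = 17.3793 J/L

17.3793 J/L


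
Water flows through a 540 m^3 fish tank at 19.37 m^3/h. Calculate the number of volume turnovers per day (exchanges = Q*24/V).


Daily flow volume = 19.37 m^3/h * 24 h = 464.88 m^3/day
Exchanges = daily flow / tank volume = 464.88 / 540 = 0.860889 exchanges/day

0.860889 exchanges/day


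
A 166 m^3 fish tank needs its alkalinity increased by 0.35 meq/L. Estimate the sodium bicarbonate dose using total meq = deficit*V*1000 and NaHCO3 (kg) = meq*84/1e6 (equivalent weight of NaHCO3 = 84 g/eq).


Tank volume in L = 166 m^3 * 1000 = 166000 L
Total meq required = 0.35 meq/L * 166000 L = 58100 meq
NaHCO3 mass = 58100 meq * 84 mg/meq / 1e6 = 4.8804 kg

4.8804 kg


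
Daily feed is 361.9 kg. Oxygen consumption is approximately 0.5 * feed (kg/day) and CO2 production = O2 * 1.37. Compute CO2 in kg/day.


O2 = 361.9 * 0.5 = 180.95
CO2 = 180.95 * 1.37 = 247.9015

247.9015 kg/day


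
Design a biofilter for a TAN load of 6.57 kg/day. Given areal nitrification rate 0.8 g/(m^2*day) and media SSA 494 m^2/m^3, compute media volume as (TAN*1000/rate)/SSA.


A = 6.57*1000 / 0.8 = 8212.5 m^2
V = 8212.5 / 494 = 16.6245

16.6245 m^3


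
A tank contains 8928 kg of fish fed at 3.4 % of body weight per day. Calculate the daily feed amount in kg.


Feeding rate fraction = 3.4% / 100 = 0.034
Daily feed = 8928 kg * 0.034 = 303.552 kg/day

303.552 kg/day


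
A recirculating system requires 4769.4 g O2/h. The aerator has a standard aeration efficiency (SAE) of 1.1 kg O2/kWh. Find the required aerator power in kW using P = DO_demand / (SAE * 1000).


SAE in g O2/kWh = 1.1 * 1000 = 1100 g/kWh
P = DO_demand / SAE_g = 4769.4 / 1100 = 4.33582 kW

4.33582 kW


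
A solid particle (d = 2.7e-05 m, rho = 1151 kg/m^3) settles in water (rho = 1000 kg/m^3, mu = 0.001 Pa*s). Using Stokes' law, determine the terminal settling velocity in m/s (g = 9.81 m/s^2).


Density difference: rho_p - rho_f = 1151 - 1000 = 151 kg/m^3
d^2 = (2.7e-05)^2 = 7.29e-10 m^2
Numerator = (rho_p - rho_f) * g * d^2 = 151 * 9.81 * 7.29e-10 = 1.079875e-06
Denominator = 18 * mu = 18 * 0.001 = 0.018
v_s = 1.079875e-06 / 0.018 = 5.99931e-05 m/s
Check: Re = rho_f * v_s * d / mu = 1000 * 5.99931e-05 * 2.7e-05 / 0.001 = 0.00162 < 1, so Stokes' law applies.

5.99931e-05 m/s


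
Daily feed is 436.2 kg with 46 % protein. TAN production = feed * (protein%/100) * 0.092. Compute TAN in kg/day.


Protein in feed = 436.2 * 46/100 = 200.652 kg/day
TAN = protein * 0.092 = 200.652 * 0.092 = 18.459984 kg/day

18.459984 kg/day


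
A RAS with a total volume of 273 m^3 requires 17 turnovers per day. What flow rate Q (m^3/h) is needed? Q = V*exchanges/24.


Daily recirculation volume = 273 m^3 * 17 = 4641 m^3/day
Flow rate Q = daily volume / 24 h = 4641 / 24 = 193.375 m^3/h

193.375 m^3/h


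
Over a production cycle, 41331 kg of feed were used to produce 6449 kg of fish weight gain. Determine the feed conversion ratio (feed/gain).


FCR = feed consumed / weight gained
FCR = 41331 kg / 6449 kg = 6.4089

6.4089


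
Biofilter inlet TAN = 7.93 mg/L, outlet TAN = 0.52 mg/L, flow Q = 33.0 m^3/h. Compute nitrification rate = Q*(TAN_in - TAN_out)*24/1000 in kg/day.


Concentration drop: TAN_in - TAN_out = 7.93 - 0.52 = 7.41 mg/L
Hourly TAN removed = Q * dTAN = 33.0 m^3/h * 7.41 mg/L = 244.53 g/h  (m^3/h * mg/L = g/h)
Daily TAN removed = 244.53 * 24 = 5868.72 g/day
Convert to kg/day: 5868.72 / 1000 = 5.86872 kg/day

5.86872 kg/day


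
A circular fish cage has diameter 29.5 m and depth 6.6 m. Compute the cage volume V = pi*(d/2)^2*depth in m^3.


r = d/2 = 29.5/2 = 14.75 m
Base area = pi*r^2 = pi*14.75^2 = 683.49275 m^2
Volume = 683.49275 * 6.6 = 4511.05 m^3

4511.05 m^3


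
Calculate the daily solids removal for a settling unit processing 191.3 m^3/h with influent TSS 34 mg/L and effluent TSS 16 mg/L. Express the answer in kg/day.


Concentration drop: TSS_in - TSS_out = 34 - 16 = 18 mg/L
Hourly solids removed = Q * dTSS = 191.3 m^3/h * 18 mg/L = 3443.4 g/h  (m^3/h * mg/L = g/h)
Daily solids removed = 3443.4 * 24 = 82641.6 g/day
Convert g to kg: 82641.6 / 1000 = 82.6416 kg/day

82.6416 kg/day


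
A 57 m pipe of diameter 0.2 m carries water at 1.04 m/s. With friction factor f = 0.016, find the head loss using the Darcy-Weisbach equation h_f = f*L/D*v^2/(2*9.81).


v^2 = 1.04^2 = 1.0816 m^2/s^2
L/D = 57/0.2 = 285
h_f = f*(L/D)*v^2/(2g) = 0.016 * 285 * 1.0816 / 19.62 = 0.251381 m

0.251381 m


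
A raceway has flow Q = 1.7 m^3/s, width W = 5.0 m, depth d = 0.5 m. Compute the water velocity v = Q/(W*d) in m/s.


Cross-sectional area = W * d = 5.0 * 0.5 = 2.5 m^2
Velocity = Q / A = 1.7 / 2.5 = 0.68 m/s

0.68 m/s


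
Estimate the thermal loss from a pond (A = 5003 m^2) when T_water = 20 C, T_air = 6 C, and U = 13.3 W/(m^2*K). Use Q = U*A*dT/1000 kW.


Temperature difference dT = 20 - 6 = 14 K
Heat loss (W) = U * A * dT = 13.3 * 5003 * 14 = 931558.6 W
Convert to kW: 931558.6 / 1000 = 931.5586 kW

931.5586 kW


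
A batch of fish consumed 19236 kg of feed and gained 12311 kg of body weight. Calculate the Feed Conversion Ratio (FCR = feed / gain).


FCR = feed consumed / weight gained
FCR = 19236 kg / 12311 kg = 1.56251

1.56251


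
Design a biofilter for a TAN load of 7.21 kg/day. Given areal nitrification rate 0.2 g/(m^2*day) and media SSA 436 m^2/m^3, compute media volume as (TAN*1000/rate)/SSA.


A = 7.21*1000 / 0.2 = 36050 m^2
V = 36050 / 436 = 82.6835

82.6835 m^3


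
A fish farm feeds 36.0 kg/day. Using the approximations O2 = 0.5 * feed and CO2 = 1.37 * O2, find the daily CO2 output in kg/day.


O2 = 36.0 * 0.5 = 18
CO2 = 18 * 1.37 = 24.66

24.66 kg/day


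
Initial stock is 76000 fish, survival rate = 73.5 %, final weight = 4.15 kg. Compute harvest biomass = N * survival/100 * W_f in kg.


Survivors = 76000 * 73.5/100 = 55860 fish
Harvest biomass = survivors * W_f = 55860 * 4.15 = 231819 kg

231819 kg


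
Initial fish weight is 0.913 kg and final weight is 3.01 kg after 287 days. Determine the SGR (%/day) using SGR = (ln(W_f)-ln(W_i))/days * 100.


ln(W_f) = ln(3.01) = 1.1019401
ln(W_i) = ln(0.913) = -0.091019398
ln(W_f) - ln(W_i) = 1.1019401 - -0.091019398 = 1.1929595
SGR = 1.1929595 / 287 * 100 = 0.415665 %/day

0.415665 %/day


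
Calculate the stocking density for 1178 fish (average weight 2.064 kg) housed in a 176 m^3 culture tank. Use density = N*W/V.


Total biomass = 1178 fish * 2.064 kg = 2431.392 kg
Density = total biomass / volume = 2431.392 / 176 = 13.8147 kg/m^3

13.8147 kg/m^3


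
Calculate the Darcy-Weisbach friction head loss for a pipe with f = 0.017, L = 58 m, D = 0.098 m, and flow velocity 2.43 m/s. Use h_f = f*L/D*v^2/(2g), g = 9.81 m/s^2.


v^2 = 2.43^2 = 5.9049 m^2/s^2
L/D = 58/0.098 = 591.83673
h_f = f*(L/D)*v^2/(2g) = 0.017 * 591.83673 * 5.9049 / 19.62 = 3.02806 m

3.02806 m


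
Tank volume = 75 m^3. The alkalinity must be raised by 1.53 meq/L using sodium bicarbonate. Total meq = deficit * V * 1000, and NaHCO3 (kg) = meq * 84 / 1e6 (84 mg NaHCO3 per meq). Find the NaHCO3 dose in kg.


Tank volume in L = 75 m^3 * 1000 = 75000 L
Total meq required = 1.53 meq/L * 75000 L = 114750 meq
NaHCO3 mass = 114750 meq * 84 mg/meq / 1e6 = 9.639 kg

9.639 kg


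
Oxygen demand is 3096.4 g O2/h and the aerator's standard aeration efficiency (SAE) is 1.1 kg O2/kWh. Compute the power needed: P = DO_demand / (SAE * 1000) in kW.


SAE in g O2/kWh = 1.1 * 1000 = 1100 g/kWh
P = DO_demand / SAE_g = 3096.4 / 1100 = 2.81491 kW

2.81491 kW


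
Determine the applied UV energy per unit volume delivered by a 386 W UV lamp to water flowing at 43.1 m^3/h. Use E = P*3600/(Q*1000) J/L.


Energy delivered per hour = 386 W * 3600 s = 1389600 J/h
Volume treated per hour = 43.1 m^3/h * 1000 = 43100 L/h
dose = 1389600 / 43100 = 32.2413 J/L

32.2413 J/L


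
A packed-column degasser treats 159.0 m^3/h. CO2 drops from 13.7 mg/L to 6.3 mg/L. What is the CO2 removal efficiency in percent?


CO2_out / CO2_in = 6.3 / 13.7 = 0.45985401
Fraction remaining = 0.45985401
efficiency = (1 - 0.45985401) * 100 = 54.0146 %

54.0146 %


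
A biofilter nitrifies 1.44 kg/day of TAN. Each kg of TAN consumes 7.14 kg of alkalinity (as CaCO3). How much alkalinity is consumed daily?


Alkalinity factor: 7.14 kg CaCO3 consumed per kg TAN nitrified
alk = 1.44 kg TAN * 7.14 = 10.2816 kg CaCO3/day

10.2816 kg CaCO3/day


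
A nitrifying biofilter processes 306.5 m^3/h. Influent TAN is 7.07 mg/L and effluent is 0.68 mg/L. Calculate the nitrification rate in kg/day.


Concentration drop: TAN_in - TAN_out = 7.07 - 0.68 = 6.39 mg/L
Hourly TAN removed = Q * dTAN = 306.5 m^3/h * 6.39 mg/L = 1958.535 g/h  (m^3/h * mg/L = g/h)
Daily TAN removed = 1958.535 * 24 = 47004.84 g/day
Convert to kg/day: 47004.84 / 1000 = 47.00484 kg/day

47.00484 kg/day


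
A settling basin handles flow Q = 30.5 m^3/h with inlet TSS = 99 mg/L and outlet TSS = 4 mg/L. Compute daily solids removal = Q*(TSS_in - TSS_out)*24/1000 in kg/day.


Concentration drop: TSS_in - TSS_out = 99 - 4 = 95 mg/L
Hourly solids removed = Q * dTSS = 30.5 m^3/h * 95 mg/L = 2897.5 g/h  (m^3/h * mg/L = g/h)
Daily solids removed = 2897.5 * 24 = 69540 g/day
Convert g to kg: 69540 / 1000 = 69.54 kg/day

69.54 kg/day


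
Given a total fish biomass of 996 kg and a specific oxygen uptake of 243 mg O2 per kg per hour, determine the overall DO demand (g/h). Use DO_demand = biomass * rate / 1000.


Total O2 consumption (mg/h) = 996 kg * 243 mg/(kg*h) = 242028 mg/h
Convert to g/h: 242028 / 1000 = 242.028 g/h

242.028 g/h


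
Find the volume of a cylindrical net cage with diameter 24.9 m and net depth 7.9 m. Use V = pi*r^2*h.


r = d/2 = 24.9/2 = 12.45 m
Base area = pi*r^2 = pi*12.45^2 = 486.95472 m^2
Volume = 486.95472 * 7.9 = 3846.94 m^3

3846.94 m^3


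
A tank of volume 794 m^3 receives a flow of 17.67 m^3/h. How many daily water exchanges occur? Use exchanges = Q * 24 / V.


Daily flow volume = 17.67 m^3/h * 24 h = 424.08 m^3/day
Exchanges = daily flow / tank volume = 424.08 / 794 = 0.534106 exchanges/day

0.534106 exchanges/day


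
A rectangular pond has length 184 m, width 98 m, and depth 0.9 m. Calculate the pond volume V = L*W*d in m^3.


Base area = L * W = 184 * 98 = 18032 m^2
Volume = area * depth = 18032 * 0.9 = 16228.8 m^3

16228.8 m^3


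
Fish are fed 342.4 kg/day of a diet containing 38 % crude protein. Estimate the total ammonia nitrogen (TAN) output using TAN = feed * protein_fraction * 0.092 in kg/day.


Protein in feed = 342.4 * 38/100 = 130.112 kg/day
TAN = protein * 0.092 = 130.112 * 0.092 = 11.970304 kg/day

11.970304 kg/day


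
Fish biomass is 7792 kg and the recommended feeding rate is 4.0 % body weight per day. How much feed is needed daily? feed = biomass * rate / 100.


Feeding rate fraction = 4.0% / 100 = 0.04
Daily feed = 7792 kg * 0.04 = 311.68 kg/day

311.68 kg/day


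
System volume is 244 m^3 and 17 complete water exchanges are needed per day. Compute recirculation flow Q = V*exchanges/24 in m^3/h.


Daily recirculation volume = 244 m^3 * 17 = 4148 m^3/day
Flow rate Q = daily volume / 24 h = 4148 / 24 = 172.833 m^3/h

172.833 m^3/h


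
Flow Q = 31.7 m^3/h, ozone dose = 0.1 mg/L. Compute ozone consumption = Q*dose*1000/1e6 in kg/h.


O3 demand (mg/h) = Q * dose * 1000 = 31.7 * 0.1 * 1000 = 3170 mg/h
Convert mg to kg: 3170 / 1e6 = 0.00317 kg/h

0.00317 kg/h


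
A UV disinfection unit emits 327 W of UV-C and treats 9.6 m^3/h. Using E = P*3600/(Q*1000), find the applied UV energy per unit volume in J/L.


Energy delivered per hour = 327 W * 3600 s = 1177200 J/h
Volume treated per hour = 9.6 m^3/h * 1000 = 9600 L/h
dose = 1177200 / 9600 = 122.625 J/L

122.625 J/L


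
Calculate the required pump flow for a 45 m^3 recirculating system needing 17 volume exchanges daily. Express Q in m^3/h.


Daily recirculation volume = 45 m^3 * 17 = 765 m^3/day
Flow rate Q = daily volume / 24 h = 765 / 24 = 31.875 m^3/h

31.875 m^3/h


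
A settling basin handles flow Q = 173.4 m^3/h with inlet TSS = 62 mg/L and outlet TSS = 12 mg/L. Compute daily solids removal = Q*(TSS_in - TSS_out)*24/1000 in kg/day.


Concentration drop: TSS_in - TSS_out = 62 - 12 = 50 mg/L
Hourly solids removed = Q * dTSS = 173.4 m^3/h * 50 mg/L = 8670 g/h  (m^3/h * mg/L = g/h)
Daily solids removed = 8670 * 24 = 208080 g/day
Convert g to kg: 208080 / 1000 = 208.08 kg/day

208.08 kg/day


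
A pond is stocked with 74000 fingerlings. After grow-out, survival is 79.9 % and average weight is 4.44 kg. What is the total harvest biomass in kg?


Survivors = 74000 * 79.9/100 = 59126 fish
Harvest biomass = survivors * W_f = 59126 * 4.44 = 262519.44 kg

262519.44 kg


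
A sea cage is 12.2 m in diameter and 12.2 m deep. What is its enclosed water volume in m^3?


r = d/2 = 12.2/2 = 6.1 m
Base area = pi*r^2 = pi*6.1^2 = 116.89866 m^2
Volume = 116.89866 * 12.2 = 1426.16 m^3

1426.16 m^3


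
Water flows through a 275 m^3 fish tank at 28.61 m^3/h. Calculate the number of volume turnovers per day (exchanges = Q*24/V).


Daily flow volume = 28.61 m^3/h * 24 h = 686.64 m^3/day
Exchanges = daily flow / tank volume = 686.64 / 275 = 2.49687 exchanges/day

2.49687 exchanges/day


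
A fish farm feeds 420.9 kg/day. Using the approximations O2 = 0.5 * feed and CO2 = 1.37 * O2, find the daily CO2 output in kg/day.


O2 = 420.9 * 0.5 = 210.45
CO2 = 210.45 * 1.37 = 288.3165

288.3165 kg/day


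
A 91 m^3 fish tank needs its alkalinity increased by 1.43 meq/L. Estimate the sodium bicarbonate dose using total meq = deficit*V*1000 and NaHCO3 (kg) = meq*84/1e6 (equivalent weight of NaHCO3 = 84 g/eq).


Tank volume in L = 91 m^3 * 1000 = 91000 L
Total meq required = 1.43 meq/L * 91000 L = 130130 meq
NaHCO3 mass = 130130 meq * 84 mg/meq / 1e6 = 10.9309 kg

10.9309 kg


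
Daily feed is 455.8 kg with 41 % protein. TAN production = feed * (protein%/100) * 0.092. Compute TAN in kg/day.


Protein in feed = 455.8 * 41/100 = 186.878 kg/day
TAN = protein * 0.092 = 186.878 * 0.092 = 17.192776 kg/day

17.192776 kg/day


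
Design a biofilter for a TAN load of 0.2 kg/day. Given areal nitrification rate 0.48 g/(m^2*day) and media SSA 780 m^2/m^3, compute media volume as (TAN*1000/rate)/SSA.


A = 0.2*1000 / 0.48 = 416.66667 m^2
V = 416.66667 / 780 = 0.534188

0.534188 m^3


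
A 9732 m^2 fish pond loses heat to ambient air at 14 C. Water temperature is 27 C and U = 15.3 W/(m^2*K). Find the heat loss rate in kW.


Temperature difference dT = 27 - 14 = 13 K
Heat loss (W) = U * A * dT = 15.3 * 9732 * 13 = 1935694.8 W
Convert to kW: 1935694.8 / 1000 = 1935.6948 kW

1935.6948 kW


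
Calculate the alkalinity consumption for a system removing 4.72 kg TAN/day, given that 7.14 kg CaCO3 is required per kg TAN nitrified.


Alkalinity factor: 7.14 kg CaCO3 consumed per kg TAN nitrified
alk = 4.72 kg TAN * 7.14 = 33.7008 kg CaCO3/day

33.7008 kg CaCO3/day


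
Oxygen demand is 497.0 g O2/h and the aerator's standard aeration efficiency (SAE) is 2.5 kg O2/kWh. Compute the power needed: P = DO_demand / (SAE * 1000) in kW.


SAE in g O2/kWh = 2.5 * 1000 = 2500 g/kWh
P = DO_demand / SAE_g = 497.0 / 2500 = 0.1988 kW

0.1988 kW


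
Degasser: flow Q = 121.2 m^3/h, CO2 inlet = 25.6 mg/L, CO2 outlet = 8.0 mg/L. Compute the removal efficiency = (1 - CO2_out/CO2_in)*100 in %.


CO2_out / CO2_in = 8.0 / 25.6 = 0.3125
Fraction remaining = 0.3125
efficiency = (1 - 0.3125) * 100 = 68.75 %

68.75 %


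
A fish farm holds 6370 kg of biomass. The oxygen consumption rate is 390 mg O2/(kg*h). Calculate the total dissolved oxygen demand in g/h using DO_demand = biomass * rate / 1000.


Total O2 consumption (mg/h) = 6370 kg * 390 mg/(kg*h) = 2484300 mg/h
Convert to g/h: 2484300 / 1000 = 2484.3 g/h

2484.3 g/h


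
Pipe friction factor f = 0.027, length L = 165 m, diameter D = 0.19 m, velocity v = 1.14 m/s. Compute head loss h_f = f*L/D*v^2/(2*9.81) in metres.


v^2 = 1.14^2 = 1.2996 m^2/s^2
L/D = 165/0.19 = 868.42105
h_f = f*(L/D)*v^2/(2g) = 0.027 * 868.42105 * 1.2996 / 19.62 = 1.55312 m

1.55312 m


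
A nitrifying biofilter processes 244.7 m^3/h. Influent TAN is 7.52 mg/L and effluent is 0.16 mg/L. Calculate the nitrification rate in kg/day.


Concentration drop: TAN_in - TAN_out = 7.52 - 0.16 = 7.36 mg/L
Hourly TAN removed = Q * dTAN = 244.7 m^3/h * 7.36 mg/L = 1800.992 g/h  (m^3/h * mg/L = g/h)
Daily TAN removed = 1800.992 * 24 = 43223.808 g/day
Convert to kg/day: 43223.808 / 1000 = 43.223808 kg/day

43.223808 kg/day


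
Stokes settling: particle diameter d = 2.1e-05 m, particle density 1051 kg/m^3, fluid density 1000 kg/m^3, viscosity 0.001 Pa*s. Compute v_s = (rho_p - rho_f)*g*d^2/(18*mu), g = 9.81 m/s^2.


Density difference: rho_p - rho_f = 1051 - 1000 = 51 kg/m^3
d^2 = (2.1e-05)^2 = 4.41e-10 m^2
Numerator = (rho_p - rho_f) * g * d^2 = 51 * 9.81 * 4.41e-10 = 2.2063671e-07
Denominator = 18 * mu = 18 * 0.001 = 0.018
v_s = 2.2063671e-07 / 0.018 = 1.22576e-05 m/s
Check: Re = rho_f * v_s * d / mu = 1000 * 1.22576e-05 * 2.1e-05 / 0.001 = 2.57e-04 < 1, so Stokes' law applies.

1.22576e-05 m/s


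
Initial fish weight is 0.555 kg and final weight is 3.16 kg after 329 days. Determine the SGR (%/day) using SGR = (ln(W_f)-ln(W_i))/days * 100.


ln(W_f) = ln(3.16) = 1.150572
ln(W_i) = ln(0.555) = -0.58878717
ln(W_f) - ln(W_i) = 1.150572 - -0.58878717 = 1.7393592
SGR = 1.7393592 / 329 * 100 = 0.528681 %/day

0.528681 %/day


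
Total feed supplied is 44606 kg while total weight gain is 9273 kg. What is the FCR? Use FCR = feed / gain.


FCR = feed consumed / weight gained
FCR = 44606 kg / 9273 kg = 4.81031

4.81031


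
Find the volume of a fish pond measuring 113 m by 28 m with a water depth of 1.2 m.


Base area = L * W = 113 * 28 = 3164 m^2
Volume = area * depth = 3164 * 1.2 = 3796.8 m^3

3796.8 m^3


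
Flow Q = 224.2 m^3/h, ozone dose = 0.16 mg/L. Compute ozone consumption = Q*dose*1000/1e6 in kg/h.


O3 demand (mg/h) = Q * dose * 1000 = 224.2 * 0.16 * 1000 = 35872 mg/h
Convert mg to kg: 35872 / 1e6 = 0.035872 kg/h

0.035872 kg/h


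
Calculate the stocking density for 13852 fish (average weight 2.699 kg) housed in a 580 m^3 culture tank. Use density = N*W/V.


Total biomass = 13852 fish * 2.699 kg = 37386.548 kg
Density = total biomass / volume = 37386.548 / 580 = 64.4596 kg/m^3

64.4596 kg/m^3


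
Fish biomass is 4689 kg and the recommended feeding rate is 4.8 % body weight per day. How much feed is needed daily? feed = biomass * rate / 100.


Feeding rate fraction = 4.8% / 100 = 0.048
Daily feed = 4689 kg * 0.048 = 225.072 kg/day

225.072 kg/day


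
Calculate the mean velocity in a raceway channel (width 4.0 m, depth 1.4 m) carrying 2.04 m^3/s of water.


Cross-sectional area = W * d = 4.0 * 1.4 = 5.6 m^2
Velocity = Q / A = 2.04 / 5.6 = 0.364286 m/s

0.364286 m/s


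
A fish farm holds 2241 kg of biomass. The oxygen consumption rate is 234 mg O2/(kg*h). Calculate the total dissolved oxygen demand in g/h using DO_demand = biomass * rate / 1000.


Total O2 consumption (mg/h) = 2241 kg * 234 mg/(kg*h) = 524394 mg/h
Convert to g/h: 524394 / 1000 = 524.394 g/h

524.394 g/h


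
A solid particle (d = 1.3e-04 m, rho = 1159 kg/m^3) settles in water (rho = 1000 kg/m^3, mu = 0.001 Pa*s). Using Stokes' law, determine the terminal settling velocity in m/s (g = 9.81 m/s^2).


Density difference: rho_p - rho_f = 1159 - 1000 = 159 kg/m^3
d^2 = (1.3e-04)^2 = 1.69e-08 m^2
Numerator = (rho_p - rho_f) * g * d^2 = 159 * 9.81 * 1.69e-08 = 2.6360451e-05
Denominator = 18 * mu = 18 * 0.001 = 0.018
v_s = 2.6360451e-05 / 0.018 = 0.00146447 m/s
Check: Re = rho_f * v_s * d / mu = 1000 * 0.00146447 * 1.3e-04 / 0.001 = 0.19 < 1, so Stokes' law applies.

0.00146447 m/s


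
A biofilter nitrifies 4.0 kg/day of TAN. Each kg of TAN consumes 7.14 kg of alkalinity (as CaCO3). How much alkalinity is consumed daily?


Alkalinity factor: 7.14 kg CaCO3 consumed per kg TAN nitrified
alk = 4.0 kg TAN * 7.14 = 28.56 kg CaCO3/day

28.56 kg CaCO3/day


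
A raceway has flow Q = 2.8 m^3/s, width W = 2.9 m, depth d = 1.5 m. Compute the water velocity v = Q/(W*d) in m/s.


Cross-sectional area = W * d = 2.9 * 1.5 = 4.35 m^2
Velocity = Q / A = 2.8 / 4.35 = 0.643678 m/s

0.643678 m/s


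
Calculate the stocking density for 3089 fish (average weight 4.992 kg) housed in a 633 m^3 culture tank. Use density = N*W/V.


Total biomass = 3089 fish * 4.992 kg = 15420.288 kg
Density = total biomass / volume = 15420.288 / 633 = 24.3606 kg/m^3

24.3606 kg/m^3


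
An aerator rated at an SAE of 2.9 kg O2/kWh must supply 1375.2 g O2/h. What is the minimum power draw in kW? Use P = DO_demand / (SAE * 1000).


SAE in g O2/kWh = 2.9 * 1000 = 2900 g/kWh
P = DO_demand / SAE_g = 1375.2 / 2900 = 0.474207 kW

0.474207 kW


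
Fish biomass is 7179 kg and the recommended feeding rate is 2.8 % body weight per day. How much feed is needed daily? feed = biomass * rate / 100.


Feeding rate fraction = 2.8% / 100 = 0.028
Daily feed = 7179 kg * 0.028 = 201.012 kg/day

201.012 kg/day


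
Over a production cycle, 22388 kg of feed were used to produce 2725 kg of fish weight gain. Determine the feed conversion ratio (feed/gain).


FCR = feed consumed / weight gained
FCR = 22388 kg / 2725 kg = 8.21578

8.21578


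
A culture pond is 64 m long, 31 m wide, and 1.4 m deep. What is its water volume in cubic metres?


Base area = L * W = 64 * 31 = 1984 m^2
Volume = area * depth = 1984 * 1.4 = 2777.6 m^3

2777.6 m^3


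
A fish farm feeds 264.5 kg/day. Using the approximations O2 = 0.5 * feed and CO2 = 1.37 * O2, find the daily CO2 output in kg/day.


O2 = 264.5 * 0.5 = 132.25
CO2 = 132.25 * 1.37 = 181.1825

181.1825 kg/day


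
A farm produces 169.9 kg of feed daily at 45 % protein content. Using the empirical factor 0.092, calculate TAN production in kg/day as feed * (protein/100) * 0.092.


Protein in feed = 169.9 * 45/100 = 76.455 kg/day
TAN = protein * 0.092 = 76.455 * 0.092 = 7.03386 kg/day

7.03386 kg/day


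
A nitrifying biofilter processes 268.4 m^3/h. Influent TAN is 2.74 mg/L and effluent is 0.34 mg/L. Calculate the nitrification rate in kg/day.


Concentration drop: TAN_in - TAN_out = 2.74 - 0.34 = 2.4 mg/L
Hourly TAN removed = Q * dTAN = 268.4 m^3/h * 2.4 mg/L = 644.16 g/h  (m^3/h * mg/L = g/h)
Daily TAN removed = 644.16 * 24 = 15459.84 g/day
Convert to kg/day: 15459.84 / 1000 = 15.45984 kg/day

15.45984 kg/day


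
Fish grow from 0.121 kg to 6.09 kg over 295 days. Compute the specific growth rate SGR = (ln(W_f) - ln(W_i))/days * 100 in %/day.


ln(W_f) = ln(6.09) = 1.8066481
ln(W_i) = ln(0.121) = -2.1119647
ln(W_f) - ln(W_i) = 1.8066481 - -2.1119647 = 3.9186128
SGR = 3.9186128 / 295 * 100 = 1.32834 %/day

1.32834 %/day


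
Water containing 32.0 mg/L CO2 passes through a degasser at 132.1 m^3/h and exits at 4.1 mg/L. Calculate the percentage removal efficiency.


CO2_out / CO2_in = 4.1 / 32.0 = 0.128125
Fraction remaining = 0.128125
efficiency = (1 - 0.128125) * 100 = 87.1875 %

87.1875 %


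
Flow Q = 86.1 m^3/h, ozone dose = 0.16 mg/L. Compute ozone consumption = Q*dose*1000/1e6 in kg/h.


O3 demand (mg/h) = Q * dose * 1000 = 86.1 * 0.16 * 1000 = 13776 mg/h
Convert mg to kg: 13776 / 1e6 = 0.013776 kg/h

0.013776 kg/h


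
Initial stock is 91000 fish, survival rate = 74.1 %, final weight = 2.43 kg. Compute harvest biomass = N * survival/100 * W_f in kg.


Survivors = 91000 * 74.1/100 = 67431 fish
Harvest biomass = survivors * W_f = 67431 * 2.43 = 163857.33 kg

163857.33 kg


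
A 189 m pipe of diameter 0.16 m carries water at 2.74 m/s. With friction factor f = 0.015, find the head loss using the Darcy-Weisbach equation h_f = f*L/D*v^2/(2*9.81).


v^2 = 2.74^2 = 7.5076 m^2/s^2
L/D = 189/0.16 = 1181.25
h_f = f*(L/D)*v^2/(2g) = 0.015 * 1181.25 * 7.5076 / 19.62 = 6.78009 m

6.78009 m


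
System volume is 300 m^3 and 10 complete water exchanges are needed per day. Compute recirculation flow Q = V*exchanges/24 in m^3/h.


Daily recirculation volume = 300 m^3 * 10 = 3000 m^3/day
Flow rate Q = daily volume / 24 h = 3000 / 24 = 125 m^3/h

125 m^3/h


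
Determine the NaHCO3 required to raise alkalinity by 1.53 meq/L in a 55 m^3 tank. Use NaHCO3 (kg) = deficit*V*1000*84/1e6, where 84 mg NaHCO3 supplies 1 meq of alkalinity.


Tank volume in L = 55 m^3 * 1000 = 55000 L
Total meq required = 1.53 meq/L * 55000 L = 84150 meq
NaHCO3 mass = 84150 meq * 84 mg/meq / 1e6 = 7.0686 kg

7.0686 kg


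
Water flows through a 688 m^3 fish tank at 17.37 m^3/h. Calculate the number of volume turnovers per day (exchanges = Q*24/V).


Daily flow volume = 17.37 m^3/h * 24 h = 416.88 m^3/day
Exchanges = daily flow / tank volume = 416.88 / 688 = 0.60593 exchanges/day

0.60593 exchanges/day


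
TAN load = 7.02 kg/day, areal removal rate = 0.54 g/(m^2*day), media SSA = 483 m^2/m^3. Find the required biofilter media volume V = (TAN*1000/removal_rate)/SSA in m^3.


A = 7.02*1000 / 0.54 = 13000 m^2
V = 13000 / 483 = 26.9151

26.9151 m^3


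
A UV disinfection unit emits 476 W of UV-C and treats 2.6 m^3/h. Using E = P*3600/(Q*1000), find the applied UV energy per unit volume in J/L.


Energy delivered per hour = 476 W * 3600 s = 1713600 J/h
Volume treated per hour = 2.6 m^3/h * 1000 = 2600 L/h
dose = 1713600 / 2600 = 659.077 J/L

659.077 J/L


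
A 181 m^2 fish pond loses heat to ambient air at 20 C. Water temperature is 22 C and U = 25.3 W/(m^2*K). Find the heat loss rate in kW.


Temperature difference dT = 22 - 20 = 2 K
Heat loss (W) = U * A * dT = 25.3 * 181 * 2 = 9158.6 W
Convert to kW: 9158.6 / 1000 = 9.1586 kW

9.1586 kW


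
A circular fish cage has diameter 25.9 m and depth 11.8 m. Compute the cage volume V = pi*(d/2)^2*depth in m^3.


r = d/2 = 25.9/2 = 12.95 m
Base area = pi*r^2 = pi*12.95^2 = 526.85294 m^2
Volume = 526.85294 * 11.8 = 6216.86 m^3

6216.86 m^3


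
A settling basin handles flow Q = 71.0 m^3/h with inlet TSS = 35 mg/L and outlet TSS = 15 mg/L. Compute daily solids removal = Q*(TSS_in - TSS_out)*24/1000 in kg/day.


Concentration drop: TSS_in - TSS_out = 35 - 15 = 20 mg/L
Hourly solids removed = Q * dTSS = 71.0 m^3/h * 20 mg/L = 1420 g/h  (m^3/h * mg/L = g/h)
Daily solids removed = 1420 * 24 = 34080 g/day
Convert g to kg: 34080 / 1000 = 34.08 kg/day

34.08 kg/day


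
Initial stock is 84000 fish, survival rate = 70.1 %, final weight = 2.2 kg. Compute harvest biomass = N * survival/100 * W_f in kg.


Survivors = 84000 * 70.1/100 = 58884 fish
Harvest biomass = survivors * W_f = 58884 * 2.2 = 129544.8 kg

129544.8 kg


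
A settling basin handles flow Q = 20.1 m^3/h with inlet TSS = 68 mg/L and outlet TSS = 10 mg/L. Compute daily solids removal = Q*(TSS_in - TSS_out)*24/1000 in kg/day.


Concentration drop: TSS_in - TSS_out = 68 - 10 = 58 mg/L
Hourly solids removed = Q * dTSS = 20.1 m^3/h * 58 mg/L = 1165.8 g/h  (m^3/h * mg/L = g/h)
Daily solids removed = 1165.8 * 24 = 27979.2 g/day
Convert g to kg: 27979.2 / 1000 = 27.9792 kg/day

27.9792 kg/day


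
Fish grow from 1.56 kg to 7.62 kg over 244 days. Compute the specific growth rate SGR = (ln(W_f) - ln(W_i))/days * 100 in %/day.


ln(W_f) = ln(7.62) = 2.0307764
ln(W_i) = ln(1.56) = 0.44468582
ln(W_f) - ln(W_i) = 2.0307764 - 0.44468582 = 1.5860906
SGR = 1.5860906 / 244 * 100 = 0.650037 %/day

0.650037 %/day


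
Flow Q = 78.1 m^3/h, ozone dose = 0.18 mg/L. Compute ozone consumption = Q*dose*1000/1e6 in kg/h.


O3 demand (mg/h) = Q * dose * 1000 = 78.1 * 0.18 * 1000 = 14058 mg/h
Convert mg to kg: 14058 / 1e6 = 0.014058 kg/h

0.014058 kg/h


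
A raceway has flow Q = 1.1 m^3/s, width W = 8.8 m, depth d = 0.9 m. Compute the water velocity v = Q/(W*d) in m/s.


Cross-sectional area = W * d = 8.8 * 0.9 = 7.92 m^2
Velocity = Q / A = 1.1 / 7.92 = 0.138889 m/s

0.138889 m/s
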